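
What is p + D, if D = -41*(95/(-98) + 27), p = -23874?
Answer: -2444243/98 ≈ -24941.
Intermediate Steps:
D = -104591/98 (D = -41*(95*(-1/98) + 27) = -41*(-95/98 + 27) = -41*2551/98 = -104591/98 ≈ -1067.3)
p + D = -23874 - 104591/98 = -2444243/98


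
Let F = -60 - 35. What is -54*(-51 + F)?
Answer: 7884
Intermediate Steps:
F = -95
-54*(-51 + F) = -54*(-51 - 95) = -54*(-146) = 7884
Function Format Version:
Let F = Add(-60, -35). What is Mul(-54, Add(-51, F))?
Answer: 7884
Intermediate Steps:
F = -95
Mul(-54, Add(-51, F)) = Mul(-54, Add(-51, -95)) = Mul(-54, -146) = 7884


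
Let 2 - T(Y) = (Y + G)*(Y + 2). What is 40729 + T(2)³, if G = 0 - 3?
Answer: 40945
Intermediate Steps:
G = -3
T(Y) = 2 - (-3 + Y)*(2 + Y) (T(Y) = 2 - (Y - 3)*(Y + 2) = 2 - (-3 + Y)*(2 + Y))
40729 + T(2)³ = 40729 + (8 + 2 - 1*2²)³ = 40729 + (8 + 2 - 1*4)³ = 40729 + (8 + 2 - 4)³ = 40729 + 6³ = 40729 + 216 = 40945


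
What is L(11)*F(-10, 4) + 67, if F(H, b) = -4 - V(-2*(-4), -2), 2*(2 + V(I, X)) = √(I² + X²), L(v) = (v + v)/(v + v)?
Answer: 65 - √17 ≈ 60.877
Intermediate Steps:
L(v) = 1 (L(v) = (2*v)/((2*v)) = (2*v)*(1/(2*v)) = 1)
V(I, X) = -2 + √(I² + X²)/2
F(H, b) = -2 - √17 (F(H, b) = -4 - (-2 + √((-2*(-4))² + (-2)²)/2) = -4 - (-2 + √(8² + 4)/2) = -4 - (-2 + √(64 + 4)/2) = -4 - (-2 + √68/2) = -4 - (-2 + (2*√17)/2) = -4 - (-2 + √17) = -4 + (2 - √17) = -2 - √17)
L(11)*F(-10, 4) + 67 = 1*(-2 - √17) + 67 = (-2 - √17) + 67 = 65 - √17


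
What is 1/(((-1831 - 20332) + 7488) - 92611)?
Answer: -1/107286 ≈ -9.3209e-6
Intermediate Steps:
1/(((-1831 - 20332) + 7488) - 92611) = 1/((-22163 + 7488) - 92611) = 1/(-14675 - 92611) = 1/(-107286) = -1/107286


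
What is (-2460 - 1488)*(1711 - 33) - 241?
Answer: -6624985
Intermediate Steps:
(-2460 - 1488)*(1711 - 33) - 241 = -3948*1678 - 241 = -6624744 - 241 = -6624985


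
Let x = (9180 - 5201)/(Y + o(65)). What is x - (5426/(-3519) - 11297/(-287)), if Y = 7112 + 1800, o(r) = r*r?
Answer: -165924607570/4422584187 ≈ -37.518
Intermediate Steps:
o(r) = r**2
Y = 8912
x = 3979/13137 (x = (9180 - 5201)/(8912 + 65**2) = 3979/(8912 + 4225) = 3979/13137 ≈ 0.30289)
x - (5426/(-3519) - 11297/(-287)) = 3979/13137 - (5426/(-3519) - 11297/(-287)) = 3979/13137 - (5426*(-1/3519) - 11297*(-1/287)) = 3979/13137 - (-5426/3519 + 11297/287) = 3979/13137 - 1*38196881/1009953 = 3979/13137 - 38196881/1009953 = -165924607570/4422584187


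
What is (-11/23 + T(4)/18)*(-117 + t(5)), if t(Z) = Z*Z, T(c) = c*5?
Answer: -524/9 ≈ -58.222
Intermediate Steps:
T(c) = 5*c
t(Z) = Z²
(-11/23 + T(4)/18)*(-117 + t(5)) = (-11/23 + (5*4)/18)*(-117 + 5²) = (-11*1/23 + 20*(1/18))*(-117 + 25) = (-11/23 + 10/9)*(-92) = (131/207)*(-92) = -524/9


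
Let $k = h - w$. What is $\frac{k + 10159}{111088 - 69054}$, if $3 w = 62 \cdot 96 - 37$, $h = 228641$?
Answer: $\frac{710485}{126102} \approx 5.6342$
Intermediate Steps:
$w = \frac{5915}{3}$ ($w = \frac{62 \cdot 96 - 37}{3} = \frac{5952 - 37}{3} = \frac{1}{3} \cdot 5915 = \frac{5915}{3} \approx 1971.7$)
$k = \frac{680008}{3}$ ($k = 228641 - \frac{5915}{3} = \frac{680008}{3} \approx 2.2667 \cdot 10^{5}$)
$\frac{k + 10159}{111088 - 69054} = \frac{\frac{680008}{3} + 10159}{111088 - 69054} = \frac{710485}{3 \cdot 42034} = \frac{710485}{3} \cdot \frac{1}{42034} = \frac{710485}{126102}$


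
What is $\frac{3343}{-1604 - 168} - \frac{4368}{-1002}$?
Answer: $\frac{731735}{295924} \approx 2.4727$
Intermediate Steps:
$\frac{3343}{-1604 - 168} - \frac{4368}{-1002} = \frac{3343}{-1604 - 168} - - \frac{728}{167} = \frac{3343}{-1772} + \frac{728}{167} = 3343 \left(- \frac{1}{1772}\right) + \frac{728}{167} = - \frac{3343}{1772} + \frac{728}{167} = \frac{731735}{295924}$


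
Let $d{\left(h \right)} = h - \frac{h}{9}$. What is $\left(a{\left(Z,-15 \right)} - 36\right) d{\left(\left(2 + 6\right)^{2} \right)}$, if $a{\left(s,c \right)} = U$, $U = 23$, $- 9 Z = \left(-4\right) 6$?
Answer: $- \frac{6656}{9} \approx -739.56$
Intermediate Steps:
$Z = \frac{8}{3}$ ($Z = - \frac{\left(-4\right) 6}{9} = \left(- \frac{1}{9}\right) \left(-24\right) = \frac{8}{3} \approx 2.6667$)
$a{\left(s,c \right)} = 23$
$d{\left(h \right)} = \frac{8 h}{9}$ ($d{\left(h \right)} = h - h \frac{1}{9} = h - \frac{h}{9} = \frac{8 h}{9}$)
$\left(a{\left(Z,-15 \right)} - 36\right) d{\left(\left(2 + 6\right)^{2} \right)} = \left(23 - 36\right) \frac{8 \left(2 + 6\right)^{2}}{9} = - 13 \frac{8 \cdot 8^{2}}{9} = - 13 \cdot \frac{8}{9} \cdot 64 = \left(-13\right) \frac{512}{9} = - \frac{6656}{9}$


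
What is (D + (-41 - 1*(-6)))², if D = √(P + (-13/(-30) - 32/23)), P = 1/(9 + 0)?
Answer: (24150 - I*√403190)²/476100 ≈ 1224.2 - 64.417*I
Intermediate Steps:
P = ⅑ (P = 1/9 = ⅑ ≈ 0.11111)
D = I*√403190/690 (D = √(⅑ + (-13/(-30) - 32/23)) = √(⅑ + (-13*(-1/30) - 32*1/23)) = √(⅑ + (13/30 - 32/23)) = √(⅑ - 661/690) = √(-1753/2070) = I*√403190/690 ≈ 0.92025*I)
(D + (-41 - 1*(-6)))² = (I*√403190/690 + (-41 - 1*(-6)))² = (I*√403190/690 + (-41 + 6))² = (I*√403190/690 - 35)² = (-35 + I*√403190/690)²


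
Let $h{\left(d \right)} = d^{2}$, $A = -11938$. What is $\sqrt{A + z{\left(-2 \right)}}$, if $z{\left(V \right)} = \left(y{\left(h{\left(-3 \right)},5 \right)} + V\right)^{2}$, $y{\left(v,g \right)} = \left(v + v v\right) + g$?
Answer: $i \sqrt{3289} \approx 57.35 i$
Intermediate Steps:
$y{\left(v,g \right)} = g + v + v^{2}$ ($y{\left(v,g \right)} = \left(v + v^{2}\right) + g = g + v + v^{2}$)
$z{\left(V \right)} = \left(95 + V\right)^{2}$ ($z{\left(V \right)} = \left(\left(5 + \left(-3\right)^{2} + \left(\left(-3\right)^{2}\right)^{2}\right) + V\right)^{2} = \left(\left(5 + 9 + 9^{2}\right) + V\right)^{2} = \left(\left(5 + 9 + 81\right) + V\right)^{2} = \left(95 + V\right)^{2}$)
$\sqrt{A + z{\left(-2 \right)}} = \sqrt{-11938 + \left(95 - 2\right)^{2}} = \sqrt{-11938 + 93^{2}} = \sqrt{-11938 + 8649} = \sqrt{-3289} = i \sqrt{3289}$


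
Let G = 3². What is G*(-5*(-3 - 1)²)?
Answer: -720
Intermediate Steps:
G = 9
G*(-5*(-3 - 1)²) = 9*(-5*(-3 - 1)²) = 9*(-5*(-4)²) = 9*(-5*16) = 9*(-80) = -720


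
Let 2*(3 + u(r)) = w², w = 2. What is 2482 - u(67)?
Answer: 2483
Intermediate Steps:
u(r) = -1 (u(r) = -3 + (½)*2² = -3 + (½)*4 = -3 + 2 = -1)
2482 - u(67) = 2482 - 1*(-1) = 2482 + 1 = 2483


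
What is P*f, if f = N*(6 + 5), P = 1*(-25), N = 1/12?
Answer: -275/12 ≈ -22.917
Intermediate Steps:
N = 1/12 ≈ 0.083333
P = -25
f = 11/12 (f = (6 + 5)/12 = (1/12)*11 = 11/12 ≈ 0.91667)
P*f = -25*11/12 = -275/12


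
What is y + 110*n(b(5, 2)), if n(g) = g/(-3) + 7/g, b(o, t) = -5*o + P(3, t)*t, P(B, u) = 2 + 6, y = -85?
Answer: 1435/9 ≈ 159.44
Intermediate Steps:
P(B, u) = 8
b(o, t) = -5*o + 8*t
n(g) = 7/g - g/3 (n(g) = g*(-⅓) + 7/g = -g/3 + 7/g = 7/g - g/3)
y + 110*n(b(5, 2)) = -85 + 110*(7/(-5*5 + 8*2) - (-5*5 + 8*2)/3) = -85 + 110*(7/(-25 + 16) - (-25 + 16)/3) = -85 + 110*(7/(-9) - ⅓*(-9)) = -85 + 110*(7*(-⅑) + 3) = -85 + 110*(-7/9 + 3) = -85 + 110*(20/9) = -85 + 2200/9 = 1435/9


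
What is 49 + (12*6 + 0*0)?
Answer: 121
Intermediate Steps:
49 + (12*6 + 0*0) = 49 + (72 + 0) = 49 + 72 = 121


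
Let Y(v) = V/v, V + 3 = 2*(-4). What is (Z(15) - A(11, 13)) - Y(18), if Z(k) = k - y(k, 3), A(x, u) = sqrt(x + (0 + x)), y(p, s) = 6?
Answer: 173/18 - sqrt(22) ≈ 4.9207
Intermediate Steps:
V = -11 (V = -3 + 2*(-4) = -3 - 8 = -11)
A(x, u) = sqrt(2)*sqrt(x) (A(x, u) = sqrt(x + x) = sqrt(2*x) = sqrt(2)*sqrt(x))
Y(v) = -11/v
Z(k) = -6 + k (Z(k) = k - 1*6 = k - 6 = -6 + k)
(Z(15) - A(11, 13)) - Y(18) = ((-6 + 15) - sqrt(2)*sqrt(11)) - (-11)/18 = (9 - sqrt(22)) - (-11)/18 = (9 - sqrt(22)) - 1*(-11/18) = (9 - sqrt(22)) + 11/18 = 173/18 - sqrt(22)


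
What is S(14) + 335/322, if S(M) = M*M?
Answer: 63447/322 ≈ 197.04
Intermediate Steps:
S(M) = M**2
S(14) + 335/322 = 14**2 + 335/322 = 196 + 335*(1/322) = 196 + 335/322 = 63447/322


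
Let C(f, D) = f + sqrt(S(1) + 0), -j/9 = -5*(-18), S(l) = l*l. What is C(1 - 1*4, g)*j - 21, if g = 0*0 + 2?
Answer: 1599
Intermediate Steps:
g = 2 (g = 0 + 2 = 2)
S(l) = l**2
j = -810 (j = -(-45)*(-18) = -9*90 = -810)
C(f, D) = 1 + f (C(f, D) = f + sqrt(1**2 + 0) = f + sqrt(1 + 0) = f + sqrt(1) = f + 1 = 1 + f)
C(1 - 1*4, g)*j - 21 = (1 + (1 - 1*4))*(-810) - 21 = (1 + (1 - 4))*(-810) - 21 = (1 - 3)*(-810) - 21 = -2*(-810) - 21 = 1620 - 21 = 1599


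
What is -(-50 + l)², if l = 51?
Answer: -1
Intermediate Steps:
-(-50 + l)² = -(-50 + 51)² = -1*1² = -1*1 = -1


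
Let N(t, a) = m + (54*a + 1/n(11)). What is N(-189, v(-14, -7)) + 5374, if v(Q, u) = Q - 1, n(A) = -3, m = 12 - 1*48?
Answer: 13583/3 ≈ 4527.7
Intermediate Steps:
m = -36 (m = 12 - 48 = -36)
v(Q, u) = -1 + Q
N(t, a) = -109/3 + 54*a (N(t, a) = -36 + (54*a + 1/(-3)) = -36 + (54*a - 1/3) = -36 + (-1/3 + 54*a) = -109/3 + 54*a)
N(-189, v(-14, -7)) + 5374 = (-109/3 + 54*(-1 - 14)) + 5374 = (-109/3 + 54*(-15)) + 5374 = (-109/3 - 810) + 5374 = -2539/3 + 5374 = 13583/3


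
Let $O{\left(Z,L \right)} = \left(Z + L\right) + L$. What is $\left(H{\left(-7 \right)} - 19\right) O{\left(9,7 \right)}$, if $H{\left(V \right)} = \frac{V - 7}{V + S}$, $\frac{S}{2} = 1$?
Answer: $- \frac{1863}{5} \approx -372.6$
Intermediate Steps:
$S = 2$ ($S = 2 \cdot 1 = 2$)
$O{\left(Z,L \right)} = Z + 2 L$ ($O{\left(Z,L \right)} = \left(L + Z\right) + L = Z + 2 L$)
$H{\left(V \right)} = \frac{-7 + V}{2 + V}$ ($H{\left(V \right)} = \frac{V - 7}{V + 2} = \frac{-7 + V}{2 + V}$)
$\left(H{\left(-7 \right)} - 19\right) O{\left(9,7 \right)} = \left(\frac{-7 - 7}{2 - 7} - 19\right) \left(9 + 2 \cdot 7\right) = \left(\frac{1}{-5} \left(-14\right) - 19\right) \left(9 + 14\right) = \left(\left(- \frac{1}{5}\right) \left(-14\right) - 19\right) 23 = \left(\frac{14}{5} - 19\right) 23 = \left(- \frac{81}{5}\right) 23 = - \frac{1863}{5}$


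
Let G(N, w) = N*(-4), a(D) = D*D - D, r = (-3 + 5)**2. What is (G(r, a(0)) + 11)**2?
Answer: 25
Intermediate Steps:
r = 4 (r = 2**2 = 4)
a(D) = D**2 - D
G(N, w) = -4*N
(G(r, a(0)) + 11)**2 = (-4*4 + 11)**2 = (-16 + 11)**2 = (-5)**2 = 25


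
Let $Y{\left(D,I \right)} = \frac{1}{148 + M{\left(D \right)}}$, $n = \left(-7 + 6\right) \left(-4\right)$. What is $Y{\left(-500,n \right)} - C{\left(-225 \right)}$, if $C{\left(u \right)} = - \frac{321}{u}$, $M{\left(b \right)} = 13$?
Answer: $- \frac{17152}{12075} \approx -1.4205$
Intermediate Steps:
$n = 4$ ($n = \left(-1\right) \left(-4\right) = 4$)
$Y{\left(D,I \right)} = \frac{1}{161}$ ($Y{\left(D,I \right)} = \frac{1}{148 + 13} = \frac{1}{161}$)
$Y{\left(-500,n \right)} - C{\left(-225 \right)} = \frac{1}{161} - - \frac{321}{-225} = \frac{1}{161} - \left(-321\right) \left(- \frac{1}{225}\right) = \frac{1}{161} - \frac{107}{75} = - \frac{17152}{12075}$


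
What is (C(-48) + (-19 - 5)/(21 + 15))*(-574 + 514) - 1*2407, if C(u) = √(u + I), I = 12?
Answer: -2367 - 360*I ≈ -2367.0 - 360.0*I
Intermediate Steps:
C(u) = √(12 + u) (C(u) = √(u + 12) = √(12 + u))
(C(-48) + (-19 - 5)/(21 + 15))*(-574 + 514) - 1*2407 = (√(12 - 48) + (-19 - 5)/(21 + 15))*(-574 + 514) - 1*2407 = (√(-36) - 24/36)*(-60) - 2407 = (6*I + (1/36)*(-24))*(-60) - 2407 = (6*I - ⅔)*(-60) - 2407 = (-⅔ + 6*I)*(-60) - 2407 = (40 - 360*I) - 2407 = -2367 - 360*I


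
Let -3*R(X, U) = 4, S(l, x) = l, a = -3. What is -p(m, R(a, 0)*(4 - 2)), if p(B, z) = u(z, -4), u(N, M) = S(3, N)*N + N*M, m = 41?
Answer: -8/3 ≈ -2.6667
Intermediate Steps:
R(X, U) = -4/3 (R(X, U) = -⅓*4 = -4/3)
u(N, M) = 3*N + M*N (u(N, M) = 3*N + N*M = 3*N + M*N)
p(B, z) = -z (p(B, z) = z*(3 - 4) = z*(-1) = -z)
-p(m, R(a, 0)*(4 - 2)) = -(-1)*(-4*(4 - 2)/3) = -(-1)*(-4/3*2) = -(-1)*(-8)/3 = -1*8/3 = -8/3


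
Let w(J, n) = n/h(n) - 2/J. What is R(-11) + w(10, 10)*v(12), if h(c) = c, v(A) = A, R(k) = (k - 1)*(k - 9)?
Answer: 1248/5 ≈ 249.60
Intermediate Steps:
R(k) = (-1 + k)*(-9 + k)
w(J, n) = 1 - 2/J (w(J, n) = n/n - 2/J = 1 - 2/J)
R(-11) + w(10, 10)*v(12) = (9 + (-11)² - 10*(-11)) + ((-2 + 10)/10)*12 = (9 + 121 + 110) + ((⅒)*8)*12 = 240 + (⅘)*12 = 240 + 48/5 = 1248/5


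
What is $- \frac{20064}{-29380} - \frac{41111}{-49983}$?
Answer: $\frac{552675023}{367125135} \approx 1.5054$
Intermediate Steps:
$- \frac{20064}{-29380} - \frac{41111}{-49983} = \left(-20064\right) \left(- \frac{1}{29380}\right) - - \frac{41111}{49983} = \frac{5016}{7345} + \frac{41111}{49983} = \frac{552675023}{367125135}$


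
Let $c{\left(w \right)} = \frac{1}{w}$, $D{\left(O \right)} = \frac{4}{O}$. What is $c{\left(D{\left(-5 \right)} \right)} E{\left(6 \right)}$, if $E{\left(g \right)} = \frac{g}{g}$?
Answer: $- \frac{5}{4} \approx -1.25$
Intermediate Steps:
$E{\left(g \right)} = 1$
$c{\left(D{\left(-5 \right)} \right)} E{\left(6 \right)} = \frac{1}{4 \frac{1}{-5}} \cdot 1 = \frac{1}{4 \left(- \frac{1}{5}\right)} 1 = \frac{1}{- \frac{4}{5}} \cdot 1 = \left(- \frac{5}{4}\right) 1 = - \frac{5}{4}$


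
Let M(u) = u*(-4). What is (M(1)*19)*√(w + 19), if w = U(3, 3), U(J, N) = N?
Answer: -76*√22 ≈ -356.47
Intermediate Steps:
M(u) = -4*u
w = 3
(M(1)*19)*√(w + 19) = (-4*1*19)*√(3 + 19) = (-4*19)*√22 = -76*√22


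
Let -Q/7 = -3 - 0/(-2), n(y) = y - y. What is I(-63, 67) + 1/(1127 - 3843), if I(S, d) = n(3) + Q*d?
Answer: 3821411/2716 ≈ 1407.0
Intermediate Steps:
n(y) = 0
Q = 21 (Q = -7*(-3 - 0/(-2)) = -7*(-3 - 0*(-1)/2) = -7*(-3 - 1*0) = -7*(-3 + 0) = -7*(-3) = 21)
I(S, d) = 21*d (I(S, d) = 0 + 21*d = 21*d)
I(-63, 67) + 1/(1127 - 3843) = 21*67 + 1/(1127 - 3843) = 1407 + 1/(-2716) = 1407 - 1/2716 = 3821411/2716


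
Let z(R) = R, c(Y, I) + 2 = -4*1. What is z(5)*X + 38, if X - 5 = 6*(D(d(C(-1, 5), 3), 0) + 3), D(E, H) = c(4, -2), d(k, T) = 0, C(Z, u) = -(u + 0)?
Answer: -27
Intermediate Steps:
C(Z, u) = -u
c(Y, I) = -6 (c(Y, I) = -2 - 4*1 = -2 - 4 = -6)
D(E, H) = -6
X = -13 (X = 5 + 6*(-6 + 3) = 5 + 6*(-3) = 5 - 18 = -13)
z(5)*X + 38 = 5*(-13) + 38 = -65 + 38 = -27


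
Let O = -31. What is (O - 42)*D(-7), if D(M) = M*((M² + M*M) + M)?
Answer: 46501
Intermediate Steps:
D(M) = M*(M + 2*M²) (D(M) = M*((M² + M²) + M) = M*(2*M² + M) = M*(M + 2*M²))
(O - 42)*D(-7) = (-31 - 42)*((-7)²*(1 + 2*(-7))) = -3577*(1 - 14) = -3577*(-13) = -73*(-637) = 46501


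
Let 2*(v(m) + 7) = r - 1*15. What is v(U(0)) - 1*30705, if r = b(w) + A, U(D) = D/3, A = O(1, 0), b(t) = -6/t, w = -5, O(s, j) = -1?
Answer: -153597/5 ≈ -30719.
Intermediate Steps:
A = -1
U(D) = D/3 (U(D) = D*(⅓) = D/3)
r = ⅕ (r = -6/(-5) - 1 = -6*(-⅕) - 1 = 6/5 - 1 = ⅕ ≈ 0.20000)
v(m) = -72/5 (v(m) = -7 + (⅕ - 1*15)/2 = -7 + (⅕ - 15)/2 = -7 + (½)*(-74/5) = -7 - 37/5 = -72/5)
v(U(0)) - 1*30705 = -72/5 - 1*30705 = -72/5 - 30705 = -153597/5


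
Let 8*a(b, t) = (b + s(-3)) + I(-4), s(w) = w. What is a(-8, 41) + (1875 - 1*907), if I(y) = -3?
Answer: 3865/4 ≈ 966.25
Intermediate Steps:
a(b, t) = -¾ + b/8 (a(b, t) = ((b - 3) - 3)/8 = ((-3 + b) - 3)/8 = (-6 + b)/8 = -¾ + b/8)
a(-8, 41) + (1875 - 1*907) = (-¾ + (⅛)*(-8)) + (1875 - 1*907) = (-¾ - 1) + (1875 - 907) = -7/4 + 968 = 3865/4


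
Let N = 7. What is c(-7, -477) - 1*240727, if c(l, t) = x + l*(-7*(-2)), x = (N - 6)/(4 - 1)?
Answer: -722474/3 ≈ -2.4082e+5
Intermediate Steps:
x = ⅓ (x = (7 - 6)/(4 - 1) = 1/3 = 1*(⅓) = ⅓ ≈ 0.33333)
c(l, t) = ⅓ + 14*l (c(l, t) = ⅓ + l*(-7*(-2)) = ⅓ + l*14 = ⅓ + 14*l)
c(-7, -477) - 1*240727 = (⅓ + 14*(-7)) - 1*240727 = (⅓ - 98) - 240727 = -293/3 - 240727 = -722474/3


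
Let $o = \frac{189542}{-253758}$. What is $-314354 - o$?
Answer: $- \frac{39884826395}{126879} \approx -3.1435 \cdot 10^{5}$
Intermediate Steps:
$o = - \frac{94771}{126879}$ ($o = 189542 \left(- \frac{1}{253758}\right) = - \frac{94771}{126879} \approx -0.74694$)
$-314354 - o = -314354 - - \frac{94771}{126879} = -314354 + \frac{94771}{126879} = - \frac{39884826395}{126879}$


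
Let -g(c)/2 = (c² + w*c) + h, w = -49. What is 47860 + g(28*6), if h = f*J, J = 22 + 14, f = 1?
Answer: 7804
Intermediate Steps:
J = 36
h = 36 (h = 1*36 = 36)
g(c) = -72 - 2*c² + 98*c (g(c) = -2*((c² - 49*c) + 36) = -2*(36 + c² - 49*c) = -72 - 2*c² + 98*c)
47860 + g(28*6) = 47860 + (-72 - 2*(28*6)² + 98*(28*6)) = 47860 + (-72 - 2*168² + 98*168) = 47860 + (-72 - 2*28224 + 16464) = 47860 + (-72 - 56448 + 16464) = 47860 - 40056 = 7804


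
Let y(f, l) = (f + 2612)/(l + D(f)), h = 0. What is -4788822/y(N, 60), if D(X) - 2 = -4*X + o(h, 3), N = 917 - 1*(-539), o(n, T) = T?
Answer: 4596470983/678 ≈ 6.7795e+6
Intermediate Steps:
N = 1456 (N = 917 + 539 = 1456)
D(X) = 5 - 4*X (D(X) = 2 + (-4*X + 3) = 2 + (3 - 4*X) = 5 - 4*X)
y(f, l) = (2612 + f)/(5 + l - 4*f) (y(f, l) = (f + 2612)/(l + (5 - 4*f)) = (2612 + f)/(5 + l - 4*f))
-4788822/y(N, 60) = -4788822*(5 + 60 - 4*1456)/(2612 + 1456) = -4788822/(4068/(5 + 60 - 5824)) = -4788822/(4068/(-5759)) = -4788822/((-1/5759*4068)) = -4788822/(-4068/5759) = -4788822*(-5759/4068) = 4596470983/678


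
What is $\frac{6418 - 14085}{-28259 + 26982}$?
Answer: $\frac{7667}{1277} \approx 6.0039$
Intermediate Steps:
$\frac{6418 - 14085}{-28259 + 26982} = - \frac{7667}{-1277} = \left(-7667\right) \left(- \frac{1}{1277}\right) = \frac{7667}{1277}$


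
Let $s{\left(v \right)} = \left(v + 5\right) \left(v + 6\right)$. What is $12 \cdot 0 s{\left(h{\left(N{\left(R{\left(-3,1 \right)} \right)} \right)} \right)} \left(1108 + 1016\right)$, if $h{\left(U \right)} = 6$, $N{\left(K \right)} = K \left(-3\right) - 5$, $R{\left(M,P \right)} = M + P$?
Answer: $0$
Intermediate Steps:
$N{\left(K \right)} = -5 - 3 K$ ($N{\left(K \right)} = - 3 K - 5 = -5 - 3 K$)
$s{\left(v \right)} = \left(5 + v\right) \left(6 + v\right)$
$12 \cdot 0 s{\left(h{\left(N{\left(R{\left(-3,1 \right)} \right)} \right)} \right)} \left(1108 + 1016\right) = 12 \cdot 0 \left(30 + 6^{2} + 11 \cdot 6\right) \left(1108 + 1016\right) = 0 \left(30 + 36 + 66\right) 2124 = 0 \cdot 132 \cdot 2124 = 0 \cdot 2124 = 0$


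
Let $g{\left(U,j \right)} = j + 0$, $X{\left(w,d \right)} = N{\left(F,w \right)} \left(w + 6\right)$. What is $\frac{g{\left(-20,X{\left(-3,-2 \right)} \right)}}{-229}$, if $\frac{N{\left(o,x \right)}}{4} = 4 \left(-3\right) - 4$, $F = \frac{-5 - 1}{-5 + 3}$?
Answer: $\frac{192}{229} \approx 0.83843$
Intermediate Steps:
$F = 3$ ($F = - \frac{6}{-2} = \left(-6\right) \left(- \frac{1}{2}\right) = 3$)
$N{\left(o,x \right)} = -64$ ($N{\left(o,x \right)} = 4 \left(4 \left(-3\right) - 4\right) = 4 \left(-12 - 4\right) = 4 \left(-16\right) = -64$)
$X{\left(w,d \right)} = -384 - 64 w$ ($X{\left(w,d \right)} = - 64 \left(w + 6\right) = - 64 \left(6 + w\right) = -384 - 64 w$)
$g{\left(U,j \right)} = j$
$\frac{g{\left(-20,X{\left(-3,-2 \right)} \right)}}{-229} = \frac{-384 - -192}{-229} = \left(-384 + 192\right) \left(- \frac{1}{229}\right) = \left(-192\right) \left(- \frac{1}{229}\right) = \frac{192}{229}$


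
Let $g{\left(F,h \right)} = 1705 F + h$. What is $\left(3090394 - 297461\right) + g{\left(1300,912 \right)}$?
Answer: $5010345$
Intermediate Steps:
$g{\left(F,h \right)} = h + 1705 F$
$\left(3090394 - 297461\right) + g{\left(1300,912 \right)} = \left(3090394 - 297461\right) + \left(912 + 1705 \cdot 1300\right) = 2792933 + \left(912 + 2216500\right) = 2792933 + 2217412 = 5010345$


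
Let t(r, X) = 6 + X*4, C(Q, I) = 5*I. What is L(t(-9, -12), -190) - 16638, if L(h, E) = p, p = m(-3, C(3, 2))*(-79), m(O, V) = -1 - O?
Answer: -16796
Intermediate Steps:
p = -158 (p = (-1 - 1*(-3))*(-79) = (-1 + 3)*(-79) = 2*(-79) = -158)
t(r, X) = 6 + 4*X
L(h, E) = -158
L(t(-9, -12), -190) - 16638 = -158 - 16638 = -16796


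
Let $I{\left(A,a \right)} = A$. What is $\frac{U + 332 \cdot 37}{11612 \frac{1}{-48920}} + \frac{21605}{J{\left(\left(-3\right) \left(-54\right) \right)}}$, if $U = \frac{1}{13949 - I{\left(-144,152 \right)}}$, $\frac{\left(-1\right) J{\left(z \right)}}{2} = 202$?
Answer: $- \frac{856248132466255}{16528439516} \approx -51805.0$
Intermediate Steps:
$J{\left(z \right)} = -404$ ($J{\left(z \right)} = \left(-2\right) 202 = -404$)
$U = \frac{1}{14093}$ ($U = \frac{1}{13949 - -144} = \frac{1}{13949 + 144} = \frac{1}{14093} \approx 7.0957 \cdot 10^{-5}$)
$\frac{U + 332 \cdot 37}{11612 \frac{1}{-48920}} + \frac{21605}{J{\left(\left(-3\right) \left(-54\right) \right)}} = \frac{\frac{1}{14093} + 332 \cdot 37}{11612 \frac{1}{-48920}} + \frac{21605}{-404} = \frac{\frac{1}{14093} + 12284}{11612 \left(- \frac{1}{48920}\right)} + 21605 \left(- \frac{1}{404}\right) = \frac{173118413}{14093 \left(- \frac{2903}{12230}\right)} - \frac{21605}{404} = \frac{173118413}{14093} \left(- \frac{12230}{2903}\right) - \frac{21605}{404} = - \frac{2117238190990}{40911979} - \frac{21605}{404} = - \frac{856248132466255}{16528439516}$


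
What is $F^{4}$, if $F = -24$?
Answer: $331776$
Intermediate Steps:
$F^{4} = \left(-24\right)^{4} = 331776$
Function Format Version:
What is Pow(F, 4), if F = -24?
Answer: 331776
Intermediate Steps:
Pow(F, 4) = Pow(-24, 4) = 331776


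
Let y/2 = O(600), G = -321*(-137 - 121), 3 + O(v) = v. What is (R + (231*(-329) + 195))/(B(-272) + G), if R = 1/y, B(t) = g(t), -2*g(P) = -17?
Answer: -90509975/98894841 ≈ -0.91521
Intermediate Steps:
O(v) = -3 + v
g(P) = 17/2 (g(P) = -½*(-17) = 17/2)
G = 82818 (G = -321*(-258) = 82818)
B(t) = 17/2
y = 1194 (y = 2*(-3 + 600) = 2*597 = 1194)
R = 1/1194 ≈ 0.00083752
(R + (231*(-329) + 195))/(B(-272) + G) = (1/1194 + (231*(-329) + 195))/(17/2 + 82818) = (1/1194 + (-75999 + 195))/(165653/2) = (1/1194 - 75804)*(2/165653) = -90509975/1194*2/165653 = -90509975/98894841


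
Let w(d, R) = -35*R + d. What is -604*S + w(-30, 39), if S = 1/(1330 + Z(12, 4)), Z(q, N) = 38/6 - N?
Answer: -5577627/3997 ≈ -1395.5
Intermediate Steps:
Z(q, N) = 19/3 - N (Z(q, N) = 38*(1/6) - N = 19/3 - N)
S = 3/3997 (S = 1/(1330 + (19/3 - 1*4)) = 1/(1330 + (19/3 - 4)) = 1/(1330 + 7/3) = 1/(3997/3) = 3/3997 ≈ 0.00075056)
w(d, R) = d - 35*R
-604*S + w(-30, 39) = -604*3/3997 + (-30 - 35*39) = -1812/3997 + (-30 - 1365) = -1812/3997 - 1395 = -5577627/3997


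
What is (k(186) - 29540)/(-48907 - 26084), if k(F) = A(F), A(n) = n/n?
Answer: 29539/74991 ≈ 0.39390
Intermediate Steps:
A(n) = 1
k(F) = 1
(k(186) - 29540)/(-48907 - 26084) = (1 - 29540)/(-48907 - 26084) = -29539/(-74991) = -29539*(-1/74991) = 29539/74991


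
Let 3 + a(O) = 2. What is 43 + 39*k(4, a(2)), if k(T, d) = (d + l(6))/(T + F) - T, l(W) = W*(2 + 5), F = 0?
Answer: 1147/4 ≈ 286.75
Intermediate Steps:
a(O) = -1 (a(O) = -3 + 2 = -1)
l(W) = 7*W (l(W) = W*7 = 7*W)
k(T, d) = -T + (42 + d)/T (k(T, d) = (d + 7*6)/(T + 0) - T = (d + 42)/T - T = (42 + d)/T - T = -T + (42 + d)/T)
43 + 39*k(4, a(2)) = 43 + 39*((42 - 1 - 1*4**2)/4) = 43 + 39*((42 - 1 - 1*16)/4) = 43 + 39*((42 - 1 - 16)/4) = 43 + 39*((1/4)*25) = 43 + 39*(25/4) = 43 + 975/4 = 1147/4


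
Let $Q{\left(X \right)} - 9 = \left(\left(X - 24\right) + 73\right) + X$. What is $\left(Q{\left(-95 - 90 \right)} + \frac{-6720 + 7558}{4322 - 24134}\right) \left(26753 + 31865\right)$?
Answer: $- \frac{90596786119}{4953} \approx -1.8291 \cdot 10^{7}$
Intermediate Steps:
$Q{\left(X \right)} = 58 + 2 X$ ($Q{\left(X \right)} = 9 + \left(\left(\left(X - 24\right) + 73\right) + X\right) = 9 + \left(\left(\left(-24 + X\right) + 73\right) + X\right) = 9 + \left(\left(49 + X\right) + X\right) = 9 + \left(49 + 2 X\right) = 58 + 2 X$)
$\left(Q{\left(-95 - 90 \right)} + \frac{-6720 + 7558}{4322 - 24134}\right) \left(26753 + 31865\right) = \left(\left(58 + 2 \left(-95 - 90\right)\right) + \frac{-6720 + 7558}{4322 - 24134}\right) \left(26753 + 31865\right) = \left(\left(58 + 2 \left(-95 - 90\right)\right) + \frac{838}{-19812}\right) 58618 = \left(\left(58 + 2 \left(-185\right)\right) + 838 \left(- \frac{1}{19812}\right)\right) 58618 = \left(\left(58 - 370\right) - \frac{419}{9906}\right) 58618 = \left(-312 - \frac{419}{9906}\right) 58618 = \left(- \frac{3091091}{9906}\right) 58618 = - \frac{90596786119}{4953}$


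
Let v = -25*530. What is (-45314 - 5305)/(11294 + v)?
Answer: 16873/652 ≈ 25.879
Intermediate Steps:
v = -13250
(-45314 - 5305)/(11294 + v) = (-45314 - 5305)/(11294 - 13250) = -50619/(-1956) = -50619*(-1/1956) = 16873/652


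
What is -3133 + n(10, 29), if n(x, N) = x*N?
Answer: -2843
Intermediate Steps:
n(x, N) = N*x
-3133 + n(10, 29) = -3133 + 29*10 = -3133 + 290 = -2843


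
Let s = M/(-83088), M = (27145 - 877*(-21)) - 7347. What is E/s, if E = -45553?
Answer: 3784907664/38215 ≈ 99043.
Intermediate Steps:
M = 38215 (M = (27145 + 18417) - 7347 = 45562 - 7347 = 38215)
s = -38215/83088 (s = 38215/(-83088) = 38215*(-1/83088) = -38215/83088 ≈ -0.45993)
E/s = -45553/(-38215/83088) = -45553*(-83088/38215) = 3784907664/38215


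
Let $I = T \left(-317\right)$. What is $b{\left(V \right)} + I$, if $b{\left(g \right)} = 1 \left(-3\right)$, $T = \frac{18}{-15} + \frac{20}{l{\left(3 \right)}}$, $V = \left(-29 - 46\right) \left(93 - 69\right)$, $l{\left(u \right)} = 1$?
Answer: $- \frac{29813}{5} \approx -5962.6$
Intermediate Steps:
$V = -1800$ ($V = \left(-75\right) 24 = -1800$)
$T = \frac{94}{5}$ ($T = \frac{18}{-15} + \frac{20}{1} = 18 \left(- \frac{1}{15}\right) + 20 \cdot 1 = - \frac{6}{5} + 20 = \frac{94}{5} \approx 18.8$)
$b{\left(g \right)} = -3$
$I = - \frac{29798}{5}$ ($I = \frac{94}{5} \left(-317\right) = - \frac{29798}{5} \approx -5959.6$)
$b{\left(V \right)} + I = -3 - \frac{29798}{5} = - \frac{29813}{5}$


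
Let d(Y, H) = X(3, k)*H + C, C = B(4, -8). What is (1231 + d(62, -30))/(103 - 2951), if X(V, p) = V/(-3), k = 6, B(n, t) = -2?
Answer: -1259/2848 ≈ -0.44206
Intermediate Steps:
C = -2
X(V, p) = -V/3 (X(V, p) = V*(-⅓) = -V/3)
d(Y, H) = -2 - H (d(Y, H) = (-⅓*3)*H - 2 = -H - 2 = -2 - H)
(1231 + d(62, -30))/(103 - 2951) = (1231 + (-2 - 1*(-30)))/(103 - 2951) = (1231 + (-2 + 30))/(-2848) = (1231 + 28)*(-1/2848) = 1259*(-1/2848) = -1259/2848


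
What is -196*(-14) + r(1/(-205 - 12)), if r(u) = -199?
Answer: 2545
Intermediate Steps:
-196*(-14) + r(1/(-205 - 12)) = -196*(-14) - 199 = 2744 - 199 = 2545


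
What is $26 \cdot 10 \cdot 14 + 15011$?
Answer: $18651$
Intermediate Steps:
$26 \cdot 10 \cdot 14 + 15011 = 260 \cdot 14 + 15011 = 3640 + 15011 = 18651$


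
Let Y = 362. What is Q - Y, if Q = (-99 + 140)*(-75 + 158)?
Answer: 3041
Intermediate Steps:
Q = 3403 (Q = 41*83 = 3403)
Q - Y = 3403 - 1*362 = 3403 - 362 = 3041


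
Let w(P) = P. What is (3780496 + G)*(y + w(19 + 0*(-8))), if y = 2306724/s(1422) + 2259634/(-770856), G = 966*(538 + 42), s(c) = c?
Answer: 54132063810558866/7612203 ≈ 7.1112e+9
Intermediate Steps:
G = 560280 (G = 966*580 = 560280)
y = 49303856561/30448812 (y = 2306724/1422 + 2259634/(-770856) = 2306724*(1/1422) + 2259634*(-1/770856) = 384454/237 - 1129817/385428 = 49303856561/30448812 ≈ 1619.2)
(3780496 + G)*(y + w(19 + 0*(-8))) = (3780496 + 560280)*(49303856561/30448812 + (19 + 0*(-8))) = 4340776*(49303856561/30448812 + (19 + 0)) = 4340776*(49303856561/30448812 + 19) = 4340776*(49882383989/30448812) = 54132063810558866/7612203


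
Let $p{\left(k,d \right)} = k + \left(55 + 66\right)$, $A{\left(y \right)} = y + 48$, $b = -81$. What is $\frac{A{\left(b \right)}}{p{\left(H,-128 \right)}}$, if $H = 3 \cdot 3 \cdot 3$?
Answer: $- \frac{33}{148} \approx -0.22297$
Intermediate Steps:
$A{\left(y \right)} = 48 + y$
$H = 27$ ($H = 9 \cdot 3 = 27$)
$p{\left(k,d \right)} = 121 + k$ ($p{\left(k,d \right)} = k + 121 = 121 + k$)
$\frac{A{\left(b \right)}}{p{\left(H,-128 \right)}} = \frac{48 - 81}{121 + 27} = - \frac{33}{148}$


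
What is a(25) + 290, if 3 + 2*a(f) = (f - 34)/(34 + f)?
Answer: 17017/59 ≈ 288.42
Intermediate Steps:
a(f) = -3/2 + (-34 + f)/(2*(34 + f)) (a(f) = -3/2 + ((f - 34)/(34 + f))/2 = -3/2 + ((-34 + f)/(34 + f))/2 = -3/2 + (-34 + f)/(2*(34 + f)))
a(25) + 290 = (-68 - 1*25)/(34 + 25) + 290 = (-68 - 25)/59 + 290 = (1/59)*(-93) + 290 = -93/59 + 290 = 17017/59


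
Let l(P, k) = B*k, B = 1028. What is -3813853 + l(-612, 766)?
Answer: -3026405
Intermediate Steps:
l(P, k) = 1028*k
-3813853 + l(-612, 766) = -3813853 + 1028*766 = -3813853 + 787448 = -3026405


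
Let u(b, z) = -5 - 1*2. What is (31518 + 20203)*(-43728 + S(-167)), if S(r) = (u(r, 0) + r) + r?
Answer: -2279292749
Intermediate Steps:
u(b, z) = -7 (u(b, z) = -5 - 2 = -7)
S(r) = -7 + 2*r (S(r) = (-7 + r) + r = -7 + 2*r)
(31518 + 20203)*(-43728 + S(-167)) = (31518 + 20203)*(-43728 + (-7 + 2*(-167))) = 51721*(-43728 + (-7 - 334)) = 51721*(-43728 - 341) = 51721*(-44069) = -2279292749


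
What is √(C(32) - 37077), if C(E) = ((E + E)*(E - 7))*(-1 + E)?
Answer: √12523 ≈ 111.91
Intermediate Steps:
C(E) = 2*E*(-1 + E)*(-7 + E) (C(E) = ((2*E)*(-7 + E))*(-1 + E) = (2*E*(-7 + E))*(-1 + E) = 2*E*(-1 + E)*(-7 + E))
√(C(32) - 37077) = √(2*32*(7 + 32² - 8*32) - 37077) = √(2*32*(7 + 1024 - 256) - 37077) = √(2*32*775 - 37077) = √(49600 - 37077) = √12523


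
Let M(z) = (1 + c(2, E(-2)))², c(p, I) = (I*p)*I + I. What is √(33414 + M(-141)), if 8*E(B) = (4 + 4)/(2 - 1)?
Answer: √33430 ≈ 182.84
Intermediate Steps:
E(B) = 1 (E(B) = ((4 + 4)/(2 - 1))/8 = (8/1)/8 = (8*1)/8 = (⅛)*8 = 1)
c(p, I) = I + p*I² (c(p, I) = p*I² + I = I + p*I²)
M(z) = 16 (M(z) = (1 + 1*(1 + 1*2))² = (1 + 1*(1 + 2))² = (1 + 1*3)² = (1 + 3)² = 4² = 16)
√(33414 + M(-141)) = √(33414 + 16) = √33430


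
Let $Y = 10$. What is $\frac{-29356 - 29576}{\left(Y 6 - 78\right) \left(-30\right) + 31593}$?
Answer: $- \frac{19644}{10711} \approx -1.834$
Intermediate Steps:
$\frac{-29356 - 29576}{\left(Y 6 - 78\right) \left(-30\right) + 31593} = \frac{-29356 - 29576}{\left(10 \cdot 6 - 78\right) \left(-30\right) + 31593} = - \frac{58932}{\left(60 - 78\right) \left(-30\right) + 31593} = - \frac{58932}{\left(-18\right) \left(-30\right) + 31593} = - \frac{58932}{540 + 31593} = - \frac{58932}{32133} = \left(-58932\right) \frac{1}{32133} = - \frac{19644}{10711}$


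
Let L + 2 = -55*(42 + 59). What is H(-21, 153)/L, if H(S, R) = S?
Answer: 21/5557 ≈ 0.0037790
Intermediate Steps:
L = -5557 (L = -2 - 55*(42 + 59) = -2 - 55*101 = -2 - 5555 = -5557)
H(-21, 153)/L = -21/(-5557) = -21*(-1/5557) = 21/5557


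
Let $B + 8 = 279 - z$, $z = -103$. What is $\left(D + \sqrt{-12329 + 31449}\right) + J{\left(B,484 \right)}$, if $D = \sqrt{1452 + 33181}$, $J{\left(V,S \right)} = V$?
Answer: $374 + \sqrt{34633} + 4 \sqrt{1195} \approx 698.38$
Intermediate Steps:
$B = 374$ ($B = -8 + \left(279 - -103\right) = -8 + \left(279 + 103\right) = -8 + 382 = 374$)
$D = \sqrt{34633} \approx 186.1$
$\left(D + \sqrt{-12329 + 31449}\right) + J{\left(B,484 \right)} = \left(\sqrt{34633} + \sqrt{-12329 + 31449}\right) + 374 = \left(\sqrt{34633} + \sqrt{19120}\right) + 374 = \left(\sqrt{34633} + 4 \sqrt{1195}\right) + 374 = 374 + \sqrt{34633} + 4 \sqrt{1195}$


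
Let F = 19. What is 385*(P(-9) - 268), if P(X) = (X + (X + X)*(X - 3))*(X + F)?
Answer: 693770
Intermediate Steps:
P(X) = (19 + X)*(X + 2*X*(-3 + X)) (P(X) = (X + (X + X)*(X - 3))*(X + 19) = (X + (2*X)*(-3 + X))*(19 + X) = (X + 2*X*(-3 + X))*(19 + X) = (19 + X)*(X + 2*X*(-3 + X)))
385*(P(-9) - 268) = 385*(-9*(-95 + 2*(-9)² + 33*(-9)) - 268) = 385*(-9*(-95 + 2*81 - 297) - 268) = 385*(-9*(-95 + 162 - 297) - 268) = 385*(-9*(-230) - 268) = 385*(2070 - 268) = 385*1802 = 693770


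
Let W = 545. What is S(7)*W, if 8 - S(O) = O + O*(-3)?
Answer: 11990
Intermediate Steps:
S(O) = 8 + 2*O (S(O) = 8 - (O + O*(-3)) = 8 - (O - 3*O) = 8 - (-2)*O = 8 + 2*O)
S(7)*W = (8 + 2*7)*545 = (8 + 14)*545 = 22*545 = 11990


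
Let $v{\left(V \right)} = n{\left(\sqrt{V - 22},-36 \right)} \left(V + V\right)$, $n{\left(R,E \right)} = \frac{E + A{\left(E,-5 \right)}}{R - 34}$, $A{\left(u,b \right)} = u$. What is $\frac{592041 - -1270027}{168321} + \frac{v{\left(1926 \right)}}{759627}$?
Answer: $\frac{1726211889476}{156274770993} - \frac{30816 \sqrt{119}}{15783361} \approx 11.025$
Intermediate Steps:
$n{\left(R,E \right)} = \frac{2 E}{-34 + R}$ ($n{\left(R,E \right)} = \frac{E + E}{R - 34} = \frac{2 E}{-34 + R}$)
$v{\left(V \right)} = - \frac{144 V}{-34 + \sqrt{-22 + V}}$ ($v{\left(V \right)} = 2 \left(-36\right) \frac{1}{-34 + \sqrt{V - 22}} \left(V + V\right) = 2 \left(-36\right) \frac{1}{-34 + \sqrt{-22 + V}} 2 V = - \frac{72}{-34 + \sqrt{-22 + V}} 2 V = - \frac{144 V}{-34 + \sqrt{-22 + V}}$)
$\frac{592041 - -1270027}{168321} + \frac{v{\left(1926 \right)}}{759627} = \frac{592041 - -1270027}{168321} + \frac{\left(-144\right) 1926 \frac{1}{-34 + \sqrt{-22 + 1926}}}{759627} = \left(592041 + 1270027\right) \frac{1}{168321} + \left(-144\right) 1926 \frac{1}{-34 + \sqrt{1904}} \cdot \frac{1}{759627} = 1862068 \cdot \frac{1}{168321} + \left(-144\right) 1926 \frac{1}{-34 + 4 \sqrt{119}} \cdot \frac{1}{759627} = \frac{1862068}{168321} + - \frac{277344}{-34 + 4 \sqrt{119}} \cdot \frac{1}{759627} = \frac{1862068}{168321} - \frac{30816}{84403 \left(-34 + 4 \sqrt{119}\right)}$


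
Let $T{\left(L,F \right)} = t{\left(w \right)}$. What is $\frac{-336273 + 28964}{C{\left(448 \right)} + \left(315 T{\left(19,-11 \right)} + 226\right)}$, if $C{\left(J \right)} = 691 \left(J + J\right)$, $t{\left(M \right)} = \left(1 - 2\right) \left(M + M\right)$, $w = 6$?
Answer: $- \frac{307309}{615582} \approx -0.49922$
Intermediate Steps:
$t{\left(M \right)} = - 2 M$
$T{\left(L,F \right)} = -12$ ($T{\left(L,F \right)} = \left(-2\right) 6 = -12$)
$C{\left(J \right)} = 1382 J$ ($C{\left(J \right)} = 691 \cdot 2 J = 1382 J$)
$\frac{-336273 + 28964}{C{\left(448 \right)} + \left(315 T{\left(19,-11 \right)} + 226\right)} = \frac{-336273 + 28964}{1382 \cdot 448 + \left(315 \left(-12\right) + 226\right)} = - \frac{307309}{619136 + \left(-3780 + 226\right)} = - \frac{307309}{619136 - 3554} = - \frac{307309}{615582}$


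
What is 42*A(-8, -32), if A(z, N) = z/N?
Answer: 21/2 ≈ 10.500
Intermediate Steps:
42*A(-8, -32) = 42*(-8/(-32)) = 42*(-8*(-1/32)) = 42*(¼) = 21/2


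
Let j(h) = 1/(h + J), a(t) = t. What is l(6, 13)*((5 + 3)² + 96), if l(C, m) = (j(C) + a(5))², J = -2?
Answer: 4410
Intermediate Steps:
j(h) = 1/(-2 + h) (j(h) = 1/(h - 2) = 1/(-2 + h))
l(C, m) = (5 + 1/(-2 + C))² (l(C, m) = (1/(-2 + C) + 5)² = (5 + 1/(-2 + C))²)
l(6, 13)*((5 + 3)² + 96) = ((-9 + 5*6)²/(-2 + 6)²)*((5 + 3)² + 96) = ((-9 + 30)²/4²)*(8² + 96) = (21²*(1/16))*(64 + 96) = (441*(1/16))*160 = (441/16)*160 = 4410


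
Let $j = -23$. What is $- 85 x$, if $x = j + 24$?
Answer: $-85$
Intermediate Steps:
$x = 1$ ($x = -23 + 24 = 1$)
$- 85 x = \left(-85\right) 1 = -85$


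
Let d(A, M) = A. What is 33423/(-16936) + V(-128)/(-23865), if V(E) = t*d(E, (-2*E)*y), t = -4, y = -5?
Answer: -806311127/404177640 ≈ -1.9949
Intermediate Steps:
V(E) = -4*E
33423/(-16936) + V(-128)/(-23865) = 33423/(-16936) - 4*(-128)/(-23865) = 33423*(-1/16936) + 512*(-1/23865) = -33423/16936 - 512/23865 = -806311127/404177640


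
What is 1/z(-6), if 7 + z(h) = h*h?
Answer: 1/29 ≈ 0.034483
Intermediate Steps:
z(h) = -7 + h² (z(h) = -7 + h*h = -7 + h²)
1/z(-6) = 1/(-7 + (-6)²) = 1/(-7 + 36) = 1/29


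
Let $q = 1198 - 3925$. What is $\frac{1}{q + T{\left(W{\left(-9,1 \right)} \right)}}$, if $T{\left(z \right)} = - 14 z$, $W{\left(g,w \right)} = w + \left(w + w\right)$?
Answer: $- \frac{1}{2769} \approx -0.00036114$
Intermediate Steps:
$q = -2727$
$W{\left(g,w \right)} = 3 w$ ($W{\left(g,w \right)} = w + 2 w = 3 w$)
$\frac{1}{q + T{\left(W{\left(-9,1 \right)} \right)}} = \frac{1}{-2727 - 14 \cdot 3 \cdot 1} = \frac{1}{-2727 - 42} = \frac{1}{-2769} = - \frac{1}{2769}$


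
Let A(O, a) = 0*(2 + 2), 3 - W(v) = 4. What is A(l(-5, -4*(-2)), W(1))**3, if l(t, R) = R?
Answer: 0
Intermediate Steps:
W(v) = -1 (W(v) = 3 - 1*4 = 3 - 4 = -1)
A(O, a) = 0 (A(O, a) = 0*4 = 0)
A(l(-5, -4*(-2)), W(1))**3 = 0**3 = 0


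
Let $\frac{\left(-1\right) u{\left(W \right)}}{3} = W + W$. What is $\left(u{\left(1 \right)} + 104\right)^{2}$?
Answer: $9604$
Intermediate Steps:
$u{\left(W \right)} = - 6 W$ ($u{\left(W \right)} = - 3 \left(W + W\right) = - 3 \cdot 2 W = - 6 W$)
$\left(u{\left(1 \right)} + 104\right)^{2} = \left(\left(-6\right) 1 + 104\right)^{2} = \left(-6 + 104\right)^{2} = 98^{2} = 9604$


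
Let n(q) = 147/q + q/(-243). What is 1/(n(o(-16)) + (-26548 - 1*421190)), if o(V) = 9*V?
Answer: -432/193423001 ≈ -2.2334e-6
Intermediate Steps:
n(q) = 147/q - q/243 (n(q) = 147/q + q*(-1/243) = 147/q - q/243)
1/(n(o(-16)) + (-26548 - 1*421190)) = 1/((147/((9*(-16))) - (-16)/27) + (-26548 - 1*421190)) = 1/((147/(-144) - 1/243*(-144)) + (-26548 - 421190)) = 1/((147*(-1/144) + 16/27) - 447738) = 1/((-49/48 + 16/27) - 447738) = 1/(-185/432 - 447738) = 1/(-193423001/432) = -432/193423001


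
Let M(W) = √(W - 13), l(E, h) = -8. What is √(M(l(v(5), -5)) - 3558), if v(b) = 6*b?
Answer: √(-3558 + I*√21) ≈ 0.0384 + 59.649*I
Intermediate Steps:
M(W) = √(-13 + W)
√(M(l(v(5), -5)) - 3558) = √(√(-13 - 8) - 3558) = √(√(-21) - 3558) = √(I*√21 - 3558) = √(-3558 + I*√21)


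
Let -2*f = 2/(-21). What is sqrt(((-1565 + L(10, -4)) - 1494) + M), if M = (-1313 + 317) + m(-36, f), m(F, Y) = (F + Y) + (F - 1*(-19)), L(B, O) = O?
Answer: I*sqrt(1813371)/21 ≈ 64.125*I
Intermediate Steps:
f = 1/21 (f = -1/(-21) = -(-1)/21 = -1/2*(-2/21) = 1/21 ≈ 0.047619)
m(F, Y) = 19 + Y + 2*F (m(F, Y) = (F + Y) + (F + 19) = (F + Y) + (19 + F) = 19 + Y + 2*F)
M = -22028/21 (M = (-1313 + 317) + (19 + 1/21 + 2*(-36)) = -996 + (19 + 1/21 - 72) = -996 - 1112/21 = -22028/21 ≈ -1049.0)
sqrt(((-1565 + L(10, -4)) - 1494) + M) = sqrt(((-1565 - 4) - 1494) - 22028/21) = sqrt((-1569 - 1494) - 22028/21) = sqrt(-3063 - 22028/21) = sqrt(-86351/21) = I*sqrt(1813371)/21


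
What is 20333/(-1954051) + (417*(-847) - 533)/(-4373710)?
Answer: 27376351041/388475109055 ≈ 0.070471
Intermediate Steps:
20333/(-1954051) + (417*(-847) - 533)/(-4373710) = 20333*(-1/1954051) + (-353199 - 533)*(-1/4373710) = -20333/1954051 - 353732*(-1/4373710) = -20333/1954051 + 176866/2186855 = 27376351041/388475109055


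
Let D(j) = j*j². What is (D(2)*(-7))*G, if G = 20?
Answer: -1120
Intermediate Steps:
D(j) = j³
(D(2)*(-7))*G = (2³*(-7))*20 = (8*(-7))*20 = -56*20 = -1120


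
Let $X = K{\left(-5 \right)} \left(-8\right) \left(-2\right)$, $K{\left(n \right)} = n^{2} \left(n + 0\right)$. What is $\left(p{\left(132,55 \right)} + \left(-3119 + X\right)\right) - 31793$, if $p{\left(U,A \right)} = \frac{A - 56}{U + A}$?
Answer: $- \frac{6902545}{187} \approx -36912.0$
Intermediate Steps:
$K{\left(n \right)} = n^{3}$ ($K{\left(n \right)} = n^{2} n = n^{3}$)
$p{\left(U,A \right)} = \frac{-56 + A}{A + U}$
$X = -2000$ ($X = \left(-5\right)^{3} \left(-8\right) \left(-2\right) = \left(-125\right) \left(-8\right) \left(-2\right) = 1000 \left(-2\right) = -2000$)
$\left(p{\left(132,55 \right)} + \left(-3119 + X\right)\right) - 31793 = \left(\frac{-56 + 55}{55 + 132} - 5119\right) - 31793 = \left(\frac{1}{187} \left(-1\right) - 5119\right) - 31793 = \left(- \frac{1}{187} - 5119\right) - 31793 = - \frac{957254}{187} - 31793 = - \frac{6902545}{187}$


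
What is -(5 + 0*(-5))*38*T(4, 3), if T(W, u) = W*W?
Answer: -3040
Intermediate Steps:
T(W, u) = W²
-(5 + 0*(-5))*38*T(4, 3) = -(5 + 0*(-5))*38*4² = -(5 + 0)*38*16 = -5*38*16 = -190*16 = -1*3040 = -3040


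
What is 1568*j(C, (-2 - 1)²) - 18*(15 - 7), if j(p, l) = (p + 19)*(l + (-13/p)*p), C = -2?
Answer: -106768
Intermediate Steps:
j(p, l) = (-13 + l)*(19 + p) (j(p, l) = (19 + p)*(l - 13) = (19 + p)*(-13 + l) = (-13 + l)*(19 + p))
1568*j(C, (-2 - 1)²) - 18*(15 - 7) = 1568*(-247 - 13*(-2) + 19*(-2 - 1)² + (-2 - 1)²*(-2)) - 18*(15 - 7) = 1568*(-247 + 26 + 19*(-3)² + (-3)²*(-2)) - 18*8 = 1568*(-247 + 26 + 19*9 + 9*(-2)) - 144 = 1568*(-247 + 26 + 171 - 18) - 144 = 1568*(-68) - 144 = -106624 - 144 = -106768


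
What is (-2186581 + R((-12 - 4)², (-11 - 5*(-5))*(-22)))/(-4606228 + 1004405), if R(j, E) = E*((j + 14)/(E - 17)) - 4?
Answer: 142111393/234118495 ≈ 0.60701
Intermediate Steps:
R(j, E) = -4 + E*(14 + j)/(-17 + E) (R(j, E) = E*((14 + j)/(-17 + E)) - 4 = E*(14 + j)/(-17 + E) - 4 = -4 + E*(14 + j)/(-17 + E))
(-2186581 + R((-12 - 4)², (-11 - 5*(-5))*(-22)))/(-4606228 + 1004405) = (-2186581 + (68 + 10*((-11 - 5*(-5))*(-22)) + ((-11 - 5*(-5))*(-22))*(-12 - 4)²)/(-17 + (-11 - 5*(-5))*(-22)))/(-4606228 + 1004405) = (-2186581 + (68 + 10*((-11 + 25)*(-22)) + ((-11 + 25)*(-22))*(-16)²)/(-17 + (-11 + 25)*(-22)))/(-3601823) = (-2186581 + (68 + 10*(14*(-22)) + (14*(-22))*256)/(-17 + 14*(-22)))*(-1/3601823) = (-2186581 + (68 + 10*(-308) - 308*256)/(-17 - 308))*(-1/3601823) = (-2186581 + (68 - 3080 - 78848)/(-325))*(-1/3601823) = (-2186581 - 1/325*(-81860))*(-1/3601823) = (-2186581 + 16372/65)*(-1/3601823) = -142111393/65*(-1/3601823) = 142111393/234118495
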